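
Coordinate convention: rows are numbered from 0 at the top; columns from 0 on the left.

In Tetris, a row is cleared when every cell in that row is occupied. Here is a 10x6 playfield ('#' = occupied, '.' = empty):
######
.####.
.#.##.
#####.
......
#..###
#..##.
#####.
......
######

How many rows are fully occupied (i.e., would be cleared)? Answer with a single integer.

Check each row:
  row 0: 0 empty cells -> FULL (clear)
  row 1: 2 empty cells -> not full
  row 2: 3 empty cells -> not full
  row 3: 1 empty cell -> not full
  row 4: 6 empty cells -> not full
  row 5: 2 empty cells -> not full
  row 6: 3 empty cells -> not full
  row 7: 1 empty cell -> not full
  row 8: 6 empty cells -> not full
  row 9: 0 empty cells -> FULL (clear)
Total rows cleared: 2

Answer: 2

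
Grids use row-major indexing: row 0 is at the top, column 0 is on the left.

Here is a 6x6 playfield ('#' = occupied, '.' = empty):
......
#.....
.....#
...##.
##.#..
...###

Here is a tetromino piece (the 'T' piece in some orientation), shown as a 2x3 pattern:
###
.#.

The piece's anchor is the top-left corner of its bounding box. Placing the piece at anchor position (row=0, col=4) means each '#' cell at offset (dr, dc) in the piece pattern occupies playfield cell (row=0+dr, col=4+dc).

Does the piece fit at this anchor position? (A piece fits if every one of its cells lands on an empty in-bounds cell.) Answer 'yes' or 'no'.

Check each piece cell at anchor (0, 4):
  offset (0,0) -> (0,4): empty -> OK
  offset (0,1) -> (0,5): empty -> OK
  offset (0,2) -> (0,6): out of bounds -> FAIL
  offset (1,1) -> (1,5): empty -> OK
All cells valid: no

Answer: no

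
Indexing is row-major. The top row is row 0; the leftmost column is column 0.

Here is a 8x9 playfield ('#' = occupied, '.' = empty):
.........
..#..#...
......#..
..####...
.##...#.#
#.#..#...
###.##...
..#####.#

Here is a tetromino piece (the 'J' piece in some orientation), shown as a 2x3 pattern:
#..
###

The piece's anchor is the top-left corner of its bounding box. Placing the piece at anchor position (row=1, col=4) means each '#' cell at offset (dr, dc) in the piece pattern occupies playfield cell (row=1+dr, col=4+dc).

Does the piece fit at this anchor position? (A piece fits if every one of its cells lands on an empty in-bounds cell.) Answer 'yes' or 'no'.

Answer: no

Derivation:
Check each piece cell at anchor (1, 4):
  offset (0,0) -> (1,4): empty -> OK
  offset (1,0) -> (2,4): empty -> OK
  offset (1,1) -> (2,5): empty -> OK
  offset (1,2) -> (2,6): occupied ('#') -> FAIL
All cells valid: no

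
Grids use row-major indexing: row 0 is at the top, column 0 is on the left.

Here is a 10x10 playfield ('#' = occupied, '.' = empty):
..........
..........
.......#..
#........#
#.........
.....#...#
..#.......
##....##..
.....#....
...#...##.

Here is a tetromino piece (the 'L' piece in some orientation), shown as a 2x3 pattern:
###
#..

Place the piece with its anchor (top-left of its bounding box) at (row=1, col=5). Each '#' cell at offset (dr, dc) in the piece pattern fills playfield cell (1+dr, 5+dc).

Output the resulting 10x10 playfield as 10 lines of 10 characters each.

Fill (1+0,5+0) = (1,5)
Fill (1+0,5+1) = (1,6)
Fill (1+0,5+2) = (1,7)
Fill (1+1,5+0) = (2,5)

Answer: ..........
.....###..
.....#.#..
#........#
#.........
.....#...#
..#.......
##....##..
.....#....
...#...##.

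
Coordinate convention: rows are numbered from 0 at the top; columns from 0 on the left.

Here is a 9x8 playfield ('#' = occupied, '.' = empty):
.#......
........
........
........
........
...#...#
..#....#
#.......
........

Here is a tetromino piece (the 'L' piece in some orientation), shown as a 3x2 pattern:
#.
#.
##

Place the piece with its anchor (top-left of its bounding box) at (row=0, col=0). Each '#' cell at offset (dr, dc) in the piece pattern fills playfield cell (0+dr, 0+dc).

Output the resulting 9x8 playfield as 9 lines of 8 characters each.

Fill (0+0,0+0) = (0,0)
Fill (0+1,0+0) = (1,0)
Fill (0+2,0+0) = (2,0)
Fill (0+2,0+1) = (2,1)

Answer: ##......
#.......
##......
........
........
...#...#
..#....#
#.......
........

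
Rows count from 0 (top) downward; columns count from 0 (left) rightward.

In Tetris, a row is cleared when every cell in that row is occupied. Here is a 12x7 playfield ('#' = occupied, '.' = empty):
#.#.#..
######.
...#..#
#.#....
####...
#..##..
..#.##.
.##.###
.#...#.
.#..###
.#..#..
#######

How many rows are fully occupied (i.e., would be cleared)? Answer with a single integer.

Answer: 1

Derivation:
Check each row:
  row 0: 4 empty cells -> not full
  row 1: 1 empty cell -> not full
  row 2: 5 empty cells -> not full
  row 3: 5 empty cells -> not full
  row 4: 3 empty cells -> not full
  row 5: 4 empty cells -> not full
  row 6: 4 empty cells -> not full
  row 7: 2 empty cells -> not full
  row 8: 5 empty cells -> not full
  row 9: 3 empty cells -> not full
  row 10: 5 empty cells -> not full
  row 11: 0 empty cells -> FULL (clear)
Total rows cleared: 1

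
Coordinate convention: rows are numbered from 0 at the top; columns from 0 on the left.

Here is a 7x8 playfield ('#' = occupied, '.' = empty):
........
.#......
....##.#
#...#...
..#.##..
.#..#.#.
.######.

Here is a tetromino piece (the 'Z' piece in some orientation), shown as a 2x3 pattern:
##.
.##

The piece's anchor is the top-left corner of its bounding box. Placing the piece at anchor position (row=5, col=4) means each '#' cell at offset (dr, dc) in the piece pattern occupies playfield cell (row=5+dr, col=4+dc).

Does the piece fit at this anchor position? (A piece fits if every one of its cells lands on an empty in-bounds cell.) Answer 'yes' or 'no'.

Answer: no

Derivation:
Check each piece cell at anchor (5, 4):
  offset (0,0) -> (5,4): occupied ('#') -> FAIL
  offset (0,1) -> (5,5): empty -> OK
  offset (1,1) -> (6,5): occupied ('#') -> FAIL
  offset (1,2) -> (6,6): occupied ('#') -> FAIL
All cells valid: no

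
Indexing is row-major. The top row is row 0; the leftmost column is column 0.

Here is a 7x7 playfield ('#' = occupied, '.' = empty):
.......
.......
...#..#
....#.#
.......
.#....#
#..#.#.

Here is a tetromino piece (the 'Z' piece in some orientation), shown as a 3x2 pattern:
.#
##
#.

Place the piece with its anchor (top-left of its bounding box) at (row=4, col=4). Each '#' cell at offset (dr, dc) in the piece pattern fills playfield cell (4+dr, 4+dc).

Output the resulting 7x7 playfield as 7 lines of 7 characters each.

Fill (4+0,4+1) = (4,5)
Fill (4+1,4+0) = (5,4)
Fill (4+1,4+1) = (5,5)
Fill (4+2,4+0) = (6,4)

Answer: .......
.......
...#..#
....#.#
.....#.
.#..###
#..###.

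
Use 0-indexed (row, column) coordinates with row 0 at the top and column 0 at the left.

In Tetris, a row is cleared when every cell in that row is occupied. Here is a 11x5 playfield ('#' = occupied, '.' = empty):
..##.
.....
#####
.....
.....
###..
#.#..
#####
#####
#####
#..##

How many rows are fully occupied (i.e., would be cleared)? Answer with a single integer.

Answer: 4

Derivation:
Check each row:
  row 0: 3 empty cells -> not full
  row 1: 5 empty cells -> not full
  row 2: 0 empty cells -> FULL (clear)
  row 3: 5 empty cells -> not full
  row 4: 5 empty cells -> not full
  row 5: 2 empty cells -> not full
  row 6: 3 empty cells -> not full
  row 7: 0 empty cells -> FULL (clear)
  row 8: 0 empty cells -> FULL (clear)
  row 9: 0 empty cells -> FULL (clear)
  row 10: 2 empty cells -> not full
Total rows cleared: 4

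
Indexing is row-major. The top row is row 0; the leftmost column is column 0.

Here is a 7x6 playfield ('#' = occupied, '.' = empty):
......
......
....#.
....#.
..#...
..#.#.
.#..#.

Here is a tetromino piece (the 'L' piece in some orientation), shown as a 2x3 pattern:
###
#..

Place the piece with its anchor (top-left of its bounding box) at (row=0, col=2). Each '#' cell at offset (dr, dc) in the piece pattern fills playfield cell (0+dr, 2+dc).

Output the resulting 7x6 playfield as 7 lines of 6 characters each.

Answer: ..###.
..#...
....#.
....#.
..#...
..#.#.
.#..#.

Derivation:
Fill (0+0,2+0) = (0,2)
Fill (0+0,2+1) = (0,3)
Fill (0+0,2+2) = (0,4)
Fill (0+1,2+0) = (1,2)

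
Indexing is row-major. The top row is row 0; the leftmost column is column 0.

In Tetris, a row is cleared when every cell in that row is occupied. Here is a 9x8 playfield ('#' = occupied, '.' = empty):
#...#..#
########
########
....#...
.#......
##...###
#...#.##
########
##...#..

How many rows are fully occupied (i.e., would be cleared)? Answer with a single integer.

Answer: 3

Derivation:
Check each row:
  row 0: 5 empty cells -> not full
  row 1: 0 empty cells -> FULL (clear)
  row 2: 0 empty cells -> FULL (clear)
  row 3: 7 empty cells -> not full
  row 4: 7 empty cells -> not full
  row 5: 3 empty cells -> not full
  row 6: 4 empty cells -> not full
  row 7: 0 empty cells -> FULL (clear)
  row 8: 5 empty cells -> not full
Total rows cleared: 3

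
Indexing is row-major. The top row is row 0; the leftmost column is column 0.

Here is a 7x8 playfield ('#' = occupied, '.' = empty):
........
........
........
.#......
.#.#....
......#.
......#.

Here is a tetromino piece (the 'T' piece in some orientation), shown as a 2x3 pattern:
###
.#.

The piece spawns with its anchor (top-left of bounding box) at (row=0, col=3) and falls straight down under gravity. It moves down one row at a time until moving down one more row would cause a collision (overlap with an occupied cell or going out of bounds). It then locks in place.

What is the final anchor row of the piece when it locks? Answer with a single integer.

Answer: 3

Derivation:
Spawn at (row=0, col=3). Try each row:
  row 0: fits
  row 1: fits
  row 2: fits
  row 3: fits
  row 4: blocked -> lock at row 3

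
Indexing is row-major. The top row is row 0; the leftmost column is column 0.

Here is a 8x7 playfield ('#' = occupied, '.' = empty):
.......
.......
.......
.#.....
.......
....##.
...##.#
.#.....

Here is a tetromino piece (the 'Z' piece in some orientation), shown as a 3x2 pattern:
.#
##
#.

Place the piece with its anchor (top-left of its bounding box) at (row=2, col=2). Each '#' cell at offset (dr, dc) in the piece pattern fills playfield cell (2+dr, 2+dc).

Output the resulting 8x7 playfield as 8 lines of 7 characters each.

Answer: .......
.......
...#...
.###...
..#....
....##.
...##.#
.#.....

Derivation:
Fill (2+0,2+1) = (2,3)
Fill (2+1,2+0) = (3,2)
Fill (2+1,2+1) = (3,3)
Fill (2+2,2+0) = (4,2)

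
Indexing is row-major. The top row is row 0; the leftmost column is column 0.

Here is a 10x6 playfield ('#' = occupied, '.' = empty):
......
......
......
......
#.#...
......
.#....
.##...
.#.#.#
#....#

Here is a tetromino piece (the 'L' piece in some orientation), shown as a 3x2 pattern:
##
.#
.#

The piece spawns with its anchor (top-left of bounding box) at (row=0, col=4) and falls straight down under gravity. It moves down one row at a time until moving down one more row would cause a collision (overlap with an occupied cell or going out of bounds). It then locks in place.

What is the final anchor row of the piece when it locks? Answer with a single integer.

Spawn at (row=0, col=4). Try each row:
  row 0: fits
  row 1: fits
  row 2: fits
  row 3: fits
  row 4: fits
  row 5: fits
  row 6: blocked -> lock at row 5

Answer: 5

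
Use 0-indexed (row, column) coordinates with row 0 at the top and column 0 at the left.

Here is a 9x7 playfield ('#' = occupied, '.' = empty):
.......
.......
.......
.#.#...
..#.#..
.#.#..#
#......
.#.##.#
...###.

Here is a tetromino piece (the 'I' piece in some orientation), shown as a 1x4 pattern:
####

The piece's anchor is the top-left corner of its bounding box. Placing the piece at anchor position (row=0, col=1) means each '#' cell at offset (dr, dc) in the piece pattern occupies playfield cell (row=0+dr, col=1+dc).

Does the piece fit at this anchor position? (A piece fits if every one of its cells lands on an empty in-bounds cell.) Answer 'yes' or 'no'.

Check each piece cell at anchor (0, 1):
  offset (0,0) -> (0,1): empty -> OK
  offset (0,1) -> (0,2): empty -> OK
  offset (0,2) -> (0,3): empty -> OK
  offset (0,3) -> (0,4): empty -> OK
All cells valid: yes

Answer: yes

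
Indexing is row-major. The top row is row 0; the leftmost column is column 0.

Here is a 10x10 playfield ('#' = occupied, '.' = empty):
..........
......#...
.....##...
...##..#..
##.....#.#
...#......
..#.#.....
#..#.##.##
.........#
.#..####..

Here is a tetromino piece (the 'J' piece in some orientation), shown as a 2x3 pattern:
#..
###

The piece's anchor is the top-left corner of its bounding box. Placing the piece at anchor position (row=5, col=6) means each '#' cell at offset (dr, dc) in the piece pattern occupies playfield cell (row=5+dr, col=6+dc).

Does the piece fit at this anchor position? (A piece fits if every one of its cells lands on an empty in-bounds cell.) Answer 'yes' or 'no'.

Answer: yes

Derivation:
Check each piece cell at anchor (5, 6):
  offset (0,0) -> (5,6): empty -> OK
  offset (1,0) -> (6,6): empty -> OK
  offset (1,1) -> (6,7): empty -> OK
  offset (1,2) -> (6,8): empty -> OK
All cells valid: yes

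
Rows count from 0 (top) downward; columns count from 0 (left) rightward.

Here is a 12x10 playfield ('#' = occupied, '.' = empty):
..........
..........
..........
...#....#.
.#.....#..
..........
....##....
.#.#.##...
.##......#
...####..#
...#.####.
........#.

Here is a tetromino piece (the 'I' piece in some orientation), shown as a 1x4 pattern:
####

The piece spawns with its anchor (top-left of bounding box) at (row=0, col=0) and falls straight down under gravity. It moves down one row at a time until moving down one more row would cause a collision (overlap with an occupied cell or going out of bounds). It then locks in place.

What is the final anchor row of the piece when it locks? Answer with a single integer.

Answer: 2

Derivation:
Spawn at (row=0, col=0). Try each row:
  row 0: fits
  row 1: fits
  row 2: fits
  row 3: blocked -> lock at row 2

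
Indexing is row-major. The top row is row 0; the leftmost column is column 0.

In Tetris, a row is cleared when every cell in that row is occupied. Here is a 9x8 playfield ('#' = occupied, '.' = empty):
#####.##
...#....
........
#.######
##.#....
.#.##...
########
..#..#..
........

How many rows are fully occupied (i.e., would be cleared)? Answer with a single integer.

Check each row:
  row 0: 1 empty cell -> not full
  row 1: 7 empty cells -> not full
  row 2: 8 empty cells -> not full
  row 3: 1 empty cell -> not full
  row 4: 5 empty cells -> not full
  row 5: 5 empty cells -> not full
  row 6: 0 empty cells -> FULL (clear)
  row 7: 6 empty cells -> not full
  row 8: 8 empty cells -> not full
Total rows cleared: 1

Answer: 1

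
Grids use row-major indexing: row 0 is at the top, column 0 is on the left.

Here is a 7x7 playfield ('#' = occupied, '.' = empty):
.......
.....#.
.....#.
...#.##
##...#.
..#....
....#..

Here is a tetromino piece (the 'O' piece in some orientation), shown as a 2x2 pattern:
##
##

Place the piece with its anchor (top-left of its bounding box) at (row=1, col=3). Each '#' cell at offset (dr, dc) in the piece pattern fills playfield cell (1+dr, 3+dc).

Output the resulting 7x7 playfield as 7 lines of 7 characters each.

Answer: .......
...###.
...###.
...#.##
##...#.
..#....
....#..

Derivation:
Fill (1+0,3+0) = (1,3)
Fill (1+0,3+1) = (1,4)
Fill (1+1,3+0) = (2,3)
Fill (1+1,3+1) = (2,4)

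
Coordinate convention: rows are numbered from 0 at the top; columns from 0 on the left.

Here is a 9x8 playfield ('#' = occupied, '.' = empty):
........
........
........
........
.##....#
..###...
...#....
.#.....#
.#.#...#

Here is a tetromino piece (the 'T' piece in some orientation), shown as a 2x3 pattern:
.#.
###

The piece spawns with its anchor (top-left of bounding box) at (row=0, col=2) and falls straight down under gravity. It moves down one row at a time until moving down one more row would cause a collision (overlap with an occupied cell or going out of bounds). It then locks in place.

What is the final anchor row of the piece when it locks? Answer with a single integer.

Answer: 2

Derivation:
Spawn at (row=0, col=2). Try each row:
  row 0: fits
  row 1: fits
  row 2: fits
  row 3: blocked -> lock at row 2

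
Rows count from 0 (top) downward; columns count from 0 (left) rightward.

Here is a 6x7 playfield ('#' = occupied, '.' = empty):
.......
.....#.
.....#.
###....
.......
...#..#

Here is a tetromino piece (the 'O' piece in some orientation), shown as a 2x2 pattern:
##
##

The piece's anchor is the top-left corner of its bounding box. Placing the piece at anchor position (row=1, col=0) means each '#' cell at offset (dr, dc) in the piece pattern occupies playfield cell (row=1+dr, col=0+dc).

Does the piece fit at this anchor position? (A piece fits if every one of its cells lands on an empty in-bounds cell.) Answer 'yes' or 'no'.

Check each piece cell at anchor (1, 0):
  offset (0,0) -> (1,0): empty -> OK
  offset (0,1) -> (1,1): empty -> OK
  offset (1,0) -> (2,0): empty -> OK
  offset (1,1) -> (2,1): empty -> OK
All cells valid: yes

Answer: yes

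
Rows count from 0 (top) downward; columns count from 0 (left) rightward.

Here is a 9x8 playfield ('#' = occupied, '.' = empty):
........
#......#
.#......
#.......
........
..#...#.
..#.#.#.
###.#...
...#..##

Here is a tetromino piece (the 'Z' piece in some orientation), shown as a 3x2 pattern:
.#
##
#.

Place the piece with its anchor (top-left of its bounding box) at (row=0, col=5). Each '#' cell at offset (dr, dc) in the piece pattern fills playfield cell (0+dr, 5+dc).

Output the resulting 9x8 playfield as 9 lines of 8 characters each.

Answer: ......#.
#....###
.#...#..
#.......
........
..#...#.
..#.#.#.
###.#...
...#..##

Derivation:
Fill (0+0,5+1) = (0,6)
Fill (0+1,5+0) = (1,5)
Fill (0+1,5+1) = (1,6)
Fill (0+2,5+0) = (2,5)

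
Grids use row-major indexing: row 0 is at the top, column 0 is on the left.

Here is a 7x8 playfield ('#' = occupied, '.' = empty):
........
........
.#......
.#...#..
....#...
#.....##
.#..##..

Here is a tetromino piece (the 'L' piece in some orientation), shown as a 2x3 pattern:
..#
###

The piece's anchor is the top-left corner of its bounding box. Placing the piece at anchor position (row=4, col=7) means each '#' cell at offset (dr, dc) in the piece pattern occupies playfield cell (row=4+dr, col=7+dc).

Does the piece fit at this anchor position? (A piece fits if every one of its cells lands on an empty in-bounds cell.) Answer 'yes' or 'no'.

Answer: no

Derivation:
Check each piece cell at anchor (4, 7):
  offset (0,2) -> (4,9): out of bounds -> FAIL
  offset (1,0) -> (5,7): occupied ('#') -> FAIL
  offset (1,1) -> (5,8): out of bounds -> FAIL
  offset (1,2) -> (5,9): out of bounds -> FAIL
All cells valid: no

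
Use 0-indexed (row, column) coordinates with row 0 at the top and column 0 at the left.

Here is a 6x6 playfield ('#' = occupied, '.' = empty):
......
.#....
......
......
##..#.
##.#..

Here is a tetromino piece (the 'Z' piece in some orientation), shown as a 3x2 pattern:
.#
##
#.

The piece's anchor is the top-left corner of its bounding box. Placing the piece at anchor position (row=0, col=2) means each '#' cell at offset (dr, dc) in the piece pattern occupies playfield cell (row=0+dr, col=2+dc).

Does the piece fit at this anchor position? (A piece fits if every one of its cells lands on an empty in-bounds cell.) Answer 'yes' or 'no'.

Check each piece cell at anchor (0, 2):
  offset (0,1) -> (0,3): empty -> OK
  offset (1,0) -> (1,2): empty -> OK
  offset (1,1) -> (1,3): empty -> OK
  offset (2,0) -> (2,2): empty -> OK
All cells valid: yes

Answer: yes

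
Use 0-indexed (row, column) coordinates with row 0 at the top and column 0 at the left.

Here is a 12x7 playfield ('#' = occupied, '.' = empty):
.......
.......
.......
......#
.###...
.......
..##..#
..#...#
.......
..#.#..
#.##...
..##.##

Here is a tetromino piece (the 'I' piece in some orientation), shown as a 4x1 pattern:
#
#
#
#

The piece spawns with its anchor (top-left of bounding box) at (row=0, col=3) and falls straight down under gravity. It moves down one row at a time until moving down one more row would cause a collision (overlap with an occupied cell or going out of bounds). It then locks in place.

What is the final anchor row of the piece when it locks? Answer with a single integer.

Spawn at (row=0, col=3). Try each row:
  row 0: fits
  row 1: blocked -> lock at row 0

Answer: 0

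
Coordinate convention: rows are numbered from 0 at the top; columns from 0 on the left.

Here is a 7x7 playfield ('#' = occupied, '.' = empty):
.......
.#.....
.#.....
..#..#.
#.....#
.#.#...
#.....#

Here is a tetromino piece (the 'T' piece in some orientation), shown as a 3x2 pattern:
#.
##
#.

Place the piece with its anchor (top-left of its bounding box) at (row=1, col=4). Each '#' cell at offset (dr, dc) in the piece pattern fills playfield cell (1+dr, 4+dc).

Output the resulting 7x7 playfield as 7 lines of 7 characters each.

Fill (1+0,4+0) = (1,4)
Fill (1+1,4+0) = (2,4)
Fill (1+1,4+1) = (2,5)
Fill (1+2,4+0) = (3,4)

Answer: .......
.#..#..
.#..##.
..#.##.
#.....#
.#.#...
#.....#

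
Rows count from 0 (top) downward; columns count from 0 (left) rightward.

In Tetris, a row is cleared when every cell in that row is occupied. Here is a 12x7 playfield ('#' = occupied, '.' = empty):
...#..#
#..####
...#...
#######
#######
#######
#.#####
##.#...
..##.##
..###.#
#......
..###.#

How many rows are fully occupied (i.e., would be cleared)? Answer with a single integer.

Answer: 3

Derivation:
Check each row:
  row 0: 5 empty cells -> not full
  row 1: 2 empty cells -> not full
  row 2: 6 empty cells -> not full
  row 3: 0 empty cells -> FULL (clear)
  row 4: 0 empty cells -> FULL (clear)
  row 5: 0 empty cells -> FULL (clear)
  row 6: 1 empty cell -> not full
  row 7: 4 empty cells -> not full
  row 8: 3 empty cells -> not full
  row 9: 3 empty cells -> not full
  row 10: 6 empty cells -> not full
  row 11: 3 empty cells -> not full
Total rows cleared: 3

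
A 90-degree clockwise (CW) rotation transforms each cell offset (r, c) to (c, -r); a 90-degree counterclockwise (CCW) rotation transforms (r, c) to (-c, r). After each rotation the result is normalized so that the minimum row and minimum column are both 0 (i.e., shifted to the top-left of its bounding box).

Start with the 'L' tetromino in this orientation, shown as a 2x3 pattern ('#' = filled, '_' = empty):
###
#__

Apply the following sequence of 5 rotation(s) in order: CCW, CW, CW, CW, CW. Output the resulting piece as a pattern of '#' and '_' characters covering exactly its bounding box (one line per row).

Answer: #_
#_
##

Derivation:
Start:
###
#__
After rotation 1 (CCW):
#_
#_
##
After rotation 2 (CW):
###
#__
After rotation 3 (CW):
##
_#
_#
After rotation 4 (CW):
__#
###
After rotation 5 (CW):
#_
#_
##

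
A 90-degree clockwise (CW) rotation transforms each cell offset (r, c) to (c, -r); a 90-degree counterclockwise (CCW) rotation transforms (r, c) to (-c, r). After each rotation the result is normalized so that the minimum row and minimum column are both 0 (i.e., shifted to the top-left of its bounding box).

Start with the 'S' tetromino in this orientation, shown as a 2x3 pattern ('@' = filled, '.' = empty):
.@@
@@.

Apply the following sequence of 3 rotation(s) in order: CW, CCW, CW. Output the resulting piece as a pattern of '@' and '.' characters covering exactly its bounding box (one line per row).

Answer: @.
@@
.@

Derivation:
Start:
.@@
@@.
After rotation 1 (CW):
@.
@@
.@
After rotation 2 (CCW):
.@@
@@.
After rotation 3 (CW):
@.
@@
.@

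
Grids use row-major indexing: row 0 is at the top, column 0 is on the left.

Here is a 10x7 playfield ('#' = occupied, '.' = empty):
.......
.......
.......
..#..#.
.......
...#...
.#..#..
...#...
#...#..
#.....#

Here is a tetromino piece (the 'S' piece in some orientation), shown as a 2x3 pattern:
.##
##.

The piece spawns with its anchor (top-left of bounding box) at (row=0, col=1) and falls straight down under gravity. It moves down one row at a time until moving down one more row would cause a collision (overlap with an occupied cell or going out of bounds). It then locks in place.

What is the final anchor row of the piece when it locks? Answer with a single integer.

Spawn at (row=0, col=1). Try each row:
  row 0: fits
  row 1: fits
  row 2: blocked -> lock at row 1

Answer: 1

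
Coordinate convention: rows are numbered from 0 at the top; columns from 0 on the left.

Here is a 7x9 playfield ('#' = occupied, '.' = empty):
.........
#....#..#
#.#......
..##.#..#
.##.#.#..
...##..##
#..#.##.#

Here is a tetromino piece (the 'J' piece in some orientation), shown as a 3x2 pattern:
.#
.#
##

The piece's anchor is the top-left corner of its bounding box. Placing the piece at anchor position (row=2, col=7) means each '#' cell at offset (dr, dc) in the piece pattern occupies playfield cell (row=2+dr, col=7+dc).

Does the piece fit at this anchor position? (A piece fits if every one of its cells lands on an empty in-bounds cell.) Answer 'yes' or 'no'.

Answer: no

Derivation:
Check each piece cell at anchor (2, 7):
  offset (0,1) -> (2,8): empty -> OK
  offset (1,1) -> (3,8): occupied ('#') -> FAIL
  offset (2,0) -> (4,7): empty -> OK
  offset (2,1) -> (4,8): empty -> OK
All cells valid: no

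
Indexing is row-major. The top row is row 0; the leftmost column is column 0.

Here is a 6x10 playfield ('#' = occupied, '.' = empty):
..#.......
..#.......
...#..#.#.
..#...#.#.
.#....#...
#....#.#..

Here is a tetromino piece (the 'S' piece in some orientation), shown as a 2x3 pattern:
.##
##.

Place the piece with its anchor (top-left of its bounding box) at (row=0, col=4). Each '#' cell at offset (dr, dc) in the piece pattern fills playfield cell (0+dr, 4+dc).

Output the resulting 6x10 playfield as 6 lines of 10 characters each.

Answer: ..#..##...
..#.##....
...#..#.#.
..#...#.#.
.#....#...
#....#.#..

Derivation:
Fill (0+0,4+1) = (0,5)
Fill (0+0,4+2) = (0,6)
Fill (0+1,4+0) = (1,4)
Fill (0+1,4+1) = (1,5)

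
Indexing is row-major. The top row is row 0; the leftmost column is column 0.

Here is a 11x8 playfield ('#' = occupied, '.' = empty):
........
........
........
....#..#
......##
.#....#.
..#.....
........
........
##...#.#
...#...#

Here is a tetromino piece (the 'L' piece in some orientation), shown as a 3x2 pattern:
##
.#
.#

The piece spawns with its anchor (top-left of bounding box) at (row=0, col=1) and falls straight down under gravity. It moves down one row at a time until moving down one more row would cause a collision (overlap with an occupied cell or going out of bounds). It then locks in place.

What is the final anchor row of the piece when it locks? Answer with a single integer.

Spawn at (row=0, col=1). Try each row:
  row 0: fits
  row 1: fits
  row 2: fits
  row 3: fits
  row 4: blocked -> lock at row 3

Answer: 3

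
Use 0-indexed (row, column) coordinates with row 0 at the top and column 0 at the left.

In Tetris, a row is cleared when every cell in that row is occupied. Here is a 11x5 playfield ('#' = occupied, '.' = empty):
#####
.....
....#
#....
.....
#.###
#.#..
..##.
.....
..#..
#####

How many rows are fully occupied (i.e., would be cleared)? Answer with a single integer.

Check each row:
  row 0: 0 empty cells -> FULL (clear)
  row 1: 5 empty cells -> not full
  row 2: 4 empty cells -> not full
  row 3: 4 empty cells -> not full
  row 4: 5 empty cells -> not full
  row 5: 1 empty cell -> not full
  row 6: 3 empty cells -> not full
  row 7: 3 empty cells -> not full
  row 8: 5 empty cells -> not full
  row 9: 4 empty cells -> not full
  row 10: 0 empty cells -> FULL (clear)
Total rows cleared: 2

Answer: 2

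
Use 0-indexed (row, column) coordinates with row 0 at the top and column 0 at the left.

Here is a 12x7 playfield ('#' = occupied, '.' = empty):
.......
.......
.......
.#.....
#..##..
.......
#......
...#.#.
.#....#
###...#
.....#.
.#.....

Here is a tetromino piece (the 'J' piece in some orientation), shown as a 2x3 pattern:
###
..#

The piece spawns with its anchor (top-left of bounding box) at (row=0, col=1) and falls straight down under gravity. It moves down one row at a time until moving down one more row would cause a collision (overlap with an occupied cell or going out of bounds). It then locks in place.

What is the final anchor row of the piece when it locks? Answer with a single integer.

Spawn at (row=0, col=1). Try each row:
  row 0: fits
  row 1: fits
  row 2: fits
  row 3: blocked -> lock at row 2

Answer: 2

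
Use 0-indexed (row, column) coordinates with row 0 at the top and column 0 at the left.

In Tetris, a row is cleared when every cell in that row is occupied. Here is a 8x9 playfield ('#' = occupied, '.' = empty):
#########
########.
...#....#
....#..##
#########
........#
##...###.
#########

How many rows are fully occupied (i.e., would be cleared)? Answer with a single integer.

Answer: 3

Derivation:
Check each row:
  row 0: 0 empty cells -> FULL (clear)
  row 1: 1 empty cell -> not full
  row 2: 7 empty cells -> not full
  row 3: 6 empty cells -> not full
  row 4: 0 empty cells -> FULL (clear)
  row 5: 8 empty cells -> not full
  row 6: 4 empty cells -> not full
  row 7: 0 empty cells -> FULL (clear)
Total rows cleared: 3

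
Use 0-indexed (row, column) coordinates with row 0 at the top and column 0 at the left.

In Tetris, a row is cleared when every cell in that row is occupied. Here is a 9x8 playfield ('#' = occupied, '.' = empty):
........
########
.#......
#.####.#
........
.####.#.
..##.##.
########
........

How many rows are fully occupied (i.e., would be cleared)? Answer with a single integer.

Check each row:
  row 0: 8 empty cells -> not full
  row 1: 0 empty cells -> FULL (clear)
  row 2: 7 empty cells -> not full
  row 3: 2 empty cells -> not full
  row 4: 8 empty cells -> not full
  row 5: 3 empty cells -> not full
  row 6: 4 empty cells -> not full
  row 7: 0 empty cells -> FULL (clear)
  row 8: 8 empty cells -> not full
Total rows cleared: 2

Answer: 2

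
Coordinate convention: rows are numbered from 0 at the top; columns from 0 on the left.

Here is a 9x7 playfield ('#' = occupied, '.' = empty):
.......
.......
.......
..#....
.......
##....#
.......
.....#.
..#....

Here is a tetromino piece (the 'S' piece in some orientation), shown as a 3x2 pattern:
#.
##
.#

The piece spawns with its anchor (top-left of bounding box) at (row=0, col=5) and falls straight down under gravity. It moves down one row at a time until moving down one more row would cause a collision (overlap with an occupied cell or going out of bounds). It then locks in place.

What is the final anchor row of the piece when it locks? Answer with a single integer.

Spawn at (row=0, col=5). Try each row:
  row 0: fits
  row 1: fits
  row 2: fits
  row 3: blocked -> lock at row 2

Answer: 2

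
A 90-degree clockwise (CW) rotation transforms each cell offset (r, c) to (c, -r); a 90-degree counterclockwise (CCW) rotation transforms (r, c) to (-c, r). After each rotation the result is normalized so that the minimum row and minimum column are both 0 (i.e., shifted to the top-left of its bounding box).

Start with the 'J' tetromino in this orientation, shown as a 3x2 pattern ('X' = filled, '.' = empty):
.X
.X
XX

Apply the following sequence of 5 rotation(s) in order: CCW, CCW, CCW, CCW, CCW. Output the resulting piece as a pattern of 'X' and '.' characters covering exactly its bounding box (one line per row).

Start:
.X
.X
XX
After rotation 1 (CCW):
XXX
..X
After rotation 2 (CCW):
XX
X.
X.
After rotation 3 (CCW):
X..
XXX
After rotation 4 (CCW):
.X
.X
XX
After rotation 5 (CCW):
XXX
..X

Answer: XXX
..X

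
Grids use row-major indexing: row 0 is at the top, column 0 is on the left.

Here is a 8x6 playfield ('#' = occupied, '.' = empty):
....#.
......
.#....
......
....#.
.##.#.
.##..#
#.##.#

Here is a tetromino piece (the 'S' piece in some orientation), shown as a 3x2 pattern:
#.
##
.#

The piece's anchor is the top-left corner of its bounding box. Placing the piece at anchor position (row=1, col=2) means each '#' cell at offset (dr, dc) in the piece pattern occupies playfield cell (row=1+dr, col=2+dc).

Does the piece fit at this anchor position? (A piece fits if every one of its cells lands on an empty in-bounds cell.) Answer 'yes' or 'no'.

Check each piece cell at anchor (1, 2):
  offset (0,0) -> (1,2): empty -> OK
  offset (1,0) -> (2,2): empty -> OK
  offset (1,1) -> (2,3): empty -> OK
  offset (2,1) -> (3,3): empty -> OK
All cells valid: yes

Answer: yes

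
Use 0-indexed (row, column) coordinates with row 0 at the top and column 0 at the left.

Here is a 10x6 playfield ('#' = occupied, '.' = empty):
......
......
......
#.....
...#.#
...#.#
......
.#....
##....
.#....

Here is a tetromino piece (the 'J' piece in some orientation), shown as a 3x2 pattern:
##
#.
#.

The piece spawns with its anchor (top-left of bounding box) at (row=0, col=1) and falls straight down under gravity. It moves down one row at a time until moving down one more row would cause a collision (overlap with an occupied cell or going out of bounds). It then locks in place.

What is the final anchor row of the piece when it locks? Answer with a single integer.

Answer: 4

Derivation:
Spawn at (row=0, col=1). Try each row:
  row 0: fits
  row 1: fits
  row 2: fits
  row 3: fits
  row 4: fits
  row 5: blocked -> lock at row 4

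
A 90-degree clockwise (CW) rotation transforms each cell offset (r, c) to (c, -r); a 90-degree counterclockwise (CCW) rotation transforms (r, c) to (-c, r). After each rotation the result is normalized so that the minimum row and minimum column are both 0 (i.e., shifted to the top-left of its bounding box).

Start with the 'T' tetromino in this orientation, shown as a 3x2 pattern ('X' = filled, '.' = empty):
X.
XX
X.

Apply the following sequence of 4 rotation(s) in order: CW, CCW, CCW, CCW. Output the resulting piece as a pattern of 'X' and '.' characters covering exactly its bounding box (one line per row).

Start:
X.
XX
X.
After rotation 1 (CW):
XXX
.X.
After rotation 2 (CCW):
X.
XX
X.
After rotation 3 (CCW):
.X.
XXX
After rotation 4 (CCW):
.X
XX
.X

Answer: .X
XX
.X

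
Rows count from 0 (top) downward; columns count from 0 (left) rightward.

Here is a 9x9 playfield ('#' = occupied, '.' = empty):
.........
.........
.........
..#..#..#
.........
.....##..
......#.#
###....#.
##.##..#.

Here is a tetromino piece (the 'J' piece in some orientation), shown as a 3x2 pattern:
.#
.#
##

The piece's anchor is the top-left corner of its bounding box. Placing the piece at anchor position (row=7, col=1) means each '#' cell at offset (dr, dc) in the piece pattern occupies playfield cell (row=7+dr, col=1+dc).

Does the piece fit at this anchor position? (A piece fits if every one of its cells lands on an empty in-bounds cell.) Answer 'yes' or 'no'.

Answer: no

Derivation:
Check each piece cell at anchor (7, 1):
  offset (0,1) -> (7,2): occupied ('#') -> FAIL
  offset (1,1) -> (8,2): empty -> OK
  offset (2,0) -> (9,1): out of bounds -> FAIL
  offset (2,1) -> (9,2): out of bounds -> FAIL
All cells valid: no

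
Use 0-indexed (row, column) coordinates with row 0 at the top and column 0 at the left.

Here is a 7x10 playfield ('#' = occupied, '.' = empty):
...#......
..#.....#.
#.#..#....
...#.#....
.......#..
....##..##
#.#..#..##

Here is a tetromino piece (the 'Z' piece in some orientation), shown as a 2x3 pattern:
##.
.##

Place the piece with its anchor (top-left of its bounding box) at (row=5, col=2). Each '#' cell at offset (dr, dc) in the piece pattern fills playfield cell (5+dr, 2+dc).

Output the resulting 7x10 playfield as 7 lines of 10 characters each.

Answer: ...#......
..#.....#.
#.#..#....
...#.#....
.......#..
..####..##
#.####..##

Derivation:
Fill (5+0,2+0) = (5,2)
Fill (5+0,2+1) = (5,3)
Fill (5+1,2+1) = (6,3)
Fill (5+1,2+2) = (6,4)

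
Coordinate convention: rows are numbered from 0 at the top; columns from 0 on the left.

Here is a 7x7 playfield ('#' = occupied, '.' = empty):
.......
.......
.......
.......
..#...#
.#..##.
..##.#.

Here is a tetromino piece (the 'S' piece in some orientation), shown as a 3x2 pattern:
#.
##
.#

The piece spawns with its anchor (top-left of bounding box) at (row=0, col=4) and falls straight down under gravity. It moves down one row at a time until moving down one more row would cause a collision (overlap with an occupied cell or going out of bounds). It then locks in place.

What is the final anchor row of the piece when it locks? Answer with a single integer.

Spawn at (row=0, col=4). Try each row:
  row 0: fits
  row 1: fits
  row 2: fits
  row 3: blocked -> lock at row 2

Answer: 2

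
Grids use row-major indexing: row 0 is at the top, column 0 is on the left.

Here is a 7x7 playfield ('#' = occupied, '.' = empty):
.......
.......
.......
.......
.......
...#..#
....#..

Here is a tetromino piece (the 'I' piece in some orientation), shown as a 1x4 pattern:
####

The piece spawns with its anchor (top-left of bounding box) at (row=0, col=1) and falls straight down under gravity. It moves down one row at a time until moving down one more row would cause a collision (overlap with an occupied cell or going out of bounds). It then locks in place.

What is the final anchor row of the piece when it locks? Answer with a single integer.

Spawn at (row=0, col=1). Try each row:
  row 0: fits
  row 1: fits
  row 2: fits
  row 3: fits
  row 4: fits
  row 5: blocked -> lock at row 4

Answer: 4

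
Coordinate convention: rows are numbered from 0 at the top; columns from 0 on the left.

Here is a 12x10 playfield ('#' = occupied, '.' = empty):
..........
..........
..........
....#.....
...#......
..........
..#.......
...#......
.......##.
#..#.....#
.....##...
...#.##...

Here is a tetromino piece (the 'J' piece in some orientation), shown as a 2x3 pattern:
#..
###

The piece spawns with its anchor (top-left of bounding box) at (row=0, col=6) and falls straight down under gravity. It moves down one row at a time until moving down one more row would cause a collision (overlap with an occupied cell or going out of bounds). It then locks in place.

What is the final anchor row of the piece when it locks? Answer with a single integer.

Answer: 6

Derivation:
Spawn at (row=0, col=6). Try each row:
  row 0: fits
  row 1: fits
  row 2: fits
  row 3: fits
  row 4: fits
  row 5: fits
  row 6: fits
  row 7: blocked -> lock at row 6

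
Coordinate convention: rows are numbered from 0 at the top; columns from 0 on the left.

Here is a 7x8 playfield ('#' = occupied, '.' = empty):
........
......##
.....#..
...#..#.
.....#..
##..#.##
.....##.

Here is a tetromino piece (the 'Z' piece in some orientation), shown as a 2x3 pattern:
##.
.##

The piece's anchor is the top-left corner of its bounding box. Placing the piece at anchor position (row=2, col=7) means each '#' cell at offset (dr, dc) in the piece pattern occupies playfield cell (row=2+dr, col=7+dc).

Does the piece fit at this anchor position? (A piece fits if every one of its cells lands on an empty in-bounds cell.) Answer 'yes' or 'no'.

Check each piece cell at anchor (2, 7):
  offset (0,0) -> (2,7): empty -> OK
  offset (0,1) -> (2,8): out of bounds -> FAIL
  offset (1,1) -> (3,8): out of bounds -> FAIL
  offset (1,2) -> (3,9): out of bounds -> FAIL
All cells valid: no

Answer: no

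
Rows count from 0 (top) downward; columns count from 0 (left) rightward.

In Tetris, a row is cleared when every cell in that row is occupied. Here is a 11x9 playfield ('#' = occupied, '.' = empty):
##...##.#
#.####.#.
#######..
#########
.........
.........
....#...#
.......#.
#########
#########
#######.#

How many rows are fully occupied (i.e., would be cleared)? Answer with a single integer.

Check each row:
  row 0: 4 empty cells -> not full
  row 1: 3 empty cells -> not full
  row 2: 2 empty cells -> not full
  row 3: 0 empty cells -> FULL (clear)
  row 4: 9 empty cells -> not full
  row 5: 9 empty cells -> not full
  row 6: 7 empty cells -> not full
  row 7: 8 empty cells -> not full
  row 8: 0 empty cells -> FULL (clear)
  row 9: 0 empty cells -> FULL (clear)
  row 10: 1 empty cell -> not full
Total rows cleared: 3

Answer: 3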